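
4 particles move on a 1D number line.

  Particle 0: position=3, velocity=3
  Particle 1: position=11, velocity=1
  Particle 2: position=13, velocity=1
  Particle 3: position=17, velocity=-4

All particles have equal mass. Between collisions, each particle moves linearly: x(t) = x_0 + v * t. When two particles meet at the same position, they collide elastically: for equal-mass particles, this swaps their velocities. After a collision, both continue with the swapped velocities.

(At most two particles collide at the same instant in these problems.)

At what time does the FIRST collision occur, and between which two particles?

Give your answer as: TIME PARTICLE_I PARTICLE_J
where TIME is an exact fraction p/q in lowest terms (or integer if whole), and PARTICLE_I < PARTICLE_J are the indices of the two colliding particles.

Answer: 4/5 2 3

Derivation:
Pair (0,1): pos 3,11 vel 3,1 -> gap=8, closing at 2/unit, collide at t=4
Pair (1,2): pos 11,13 vel 1,1 -> not approaching (rel speed 0 <= 0)
Pair (2,3): pos 13,17 vel 1,-4 -> gap=4, closing at 5/unit, collide at t=4/5
Earliest collision: t=4/5 between 2 and 3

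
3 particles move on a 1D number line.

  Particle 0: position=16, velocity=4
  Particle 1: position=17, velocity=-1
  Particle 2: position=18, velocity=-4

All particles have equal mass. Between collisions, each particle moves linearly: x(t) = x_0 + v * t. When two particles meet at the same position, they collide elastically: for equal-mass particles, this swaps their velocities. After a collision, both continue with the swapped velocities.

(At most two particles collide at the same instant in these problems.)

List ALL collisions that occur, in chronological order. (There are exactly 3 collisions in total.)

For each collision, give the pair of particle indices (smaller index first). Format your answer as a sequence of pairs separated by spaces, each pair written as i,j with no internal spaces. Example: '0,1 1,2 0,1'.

Answer: 0,1 1,2 0,1

Derivation:
Collision at t=1/5: particles 0 and 1 swap velocities; positions: p0=84/5 p1=84/5 p2=86/5; velocities now: v0=-1 v1=4 v2=-4
Collision at t=1/4: particles 1 and 2 swap velocities; positions: p0=67/4 p1=17 p2=17; velocities now: v0=-1 v1=-4 v2=4
Collision at t=1/3: particles 0 and 1 swap velocities; positions: p0=50/3 p1=50/3 p2=52/3; velocities now: v0=-4 v1=-1 v2=4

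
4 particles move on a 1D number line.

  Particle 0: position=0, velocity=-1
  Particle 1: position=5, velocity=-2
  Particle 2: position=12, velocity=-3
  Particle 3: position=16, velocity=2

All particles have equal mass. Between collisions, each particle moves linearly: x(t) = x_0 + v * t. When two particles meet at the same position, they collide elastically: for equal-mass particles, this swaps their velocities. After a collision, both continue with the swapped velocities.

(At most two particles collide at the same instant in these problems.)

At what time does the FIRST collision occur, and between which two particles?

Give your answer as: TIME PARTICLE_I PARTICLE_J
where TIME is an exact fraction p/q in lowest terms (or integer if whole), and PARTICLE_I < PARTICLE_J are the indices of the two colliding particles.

Answer: 5 0 1

Derivation:
Pair (0,1): pos 0,5 vel -1,-2 -> gap=5, closing at 1/unit, collide at t=5
Pair (1,2): pos 5,12 vel -2,-3 -> gap=7, closing at 1/unit, collide at t=7
Pair (2,3): pos 12,16 vel -3,2 -> not approaching (rel speed -5 <= 0)
Earliest collision: t=5 between 0 and 1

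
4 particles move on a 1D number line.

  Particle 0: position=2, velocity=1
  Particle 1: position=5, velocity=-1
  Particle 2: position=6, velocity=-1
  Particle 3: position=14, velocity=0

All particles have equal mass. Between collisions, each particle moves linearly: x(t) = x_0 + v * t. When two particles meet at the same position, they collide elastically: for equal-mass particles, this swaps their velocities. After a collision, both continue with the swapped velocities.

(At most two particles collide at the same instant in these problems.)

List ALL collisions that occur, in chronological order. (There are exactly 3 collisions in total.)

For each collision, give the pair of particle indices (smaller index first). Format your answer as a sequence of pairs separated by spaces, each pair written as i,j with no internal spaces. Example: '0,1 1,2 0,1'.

Collision at t=3/2: particles 0 and 1 swap velocities; positions: p0=7/2 p1=7/2 p2=9/2 p3=14; velocities now: v0=-1 v1=1 v2=-1 v3=0
Collision at t=2: particles 1 and 2 swap velocities; positions: p0=3 p1=4 p2=4 p3=14; velocities now: v0=-1 v1=-1 v2=1 v3=0
Collision at t=12: particles 2 and 3 swap velocities; positions: p0=-7 p1=-6 p2=14 p3=14; velocities now: v0=-1 v1=-1 v2=0 v3=1

Answer: 0,1 1,2 2,3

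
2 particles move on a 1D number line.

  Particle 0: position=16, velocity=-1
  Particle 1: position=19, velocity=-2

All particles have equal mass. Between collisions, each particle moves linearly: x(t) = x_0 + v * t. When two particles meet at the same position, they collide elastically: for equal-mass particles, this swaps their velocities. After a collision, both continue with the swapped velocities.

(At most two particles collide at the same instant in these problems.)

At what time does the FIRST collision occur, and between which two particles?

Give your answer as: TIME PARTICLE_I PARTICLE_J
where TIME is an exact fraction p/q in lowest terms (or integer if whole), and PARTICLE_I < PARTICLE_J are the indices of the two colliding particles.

Pair (0,1): pos 16,19 vel -1,-2 -> gap=3, closing at 1/unit, collide at t=3
Earliest collision: t=3 between 0 and 1

Answer: 3 0 1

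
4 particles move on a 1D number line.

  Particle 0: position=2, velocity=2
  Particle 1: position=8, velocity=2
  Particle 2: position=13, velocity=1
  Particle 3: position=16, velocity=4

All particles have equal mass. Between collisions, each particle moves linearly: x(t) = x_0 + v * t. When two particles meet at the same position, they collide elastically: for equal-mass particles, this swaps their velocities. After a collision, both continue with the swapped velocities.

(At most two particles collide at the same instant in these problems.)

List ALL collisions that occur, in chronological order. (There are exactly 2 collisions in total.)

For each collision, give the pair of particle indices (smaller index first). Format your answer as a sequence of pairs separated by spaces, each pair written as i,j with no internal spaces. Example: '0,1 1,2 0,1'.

Answer: 1,2 0,1

Derivation:
Collision at t=5: particles 1 and 2 swap velocities; positions: p0=12 p1=18 p2=18 p3=36; velocities now: v0=2 v1=1 v2=2 v3=4
Collision at t=11: particles 0 and 1 swap velocities; positions: p0=24 p1=24 p2=30 p3=60; velocities now: v0=1 v1=2 v2=2 v3=4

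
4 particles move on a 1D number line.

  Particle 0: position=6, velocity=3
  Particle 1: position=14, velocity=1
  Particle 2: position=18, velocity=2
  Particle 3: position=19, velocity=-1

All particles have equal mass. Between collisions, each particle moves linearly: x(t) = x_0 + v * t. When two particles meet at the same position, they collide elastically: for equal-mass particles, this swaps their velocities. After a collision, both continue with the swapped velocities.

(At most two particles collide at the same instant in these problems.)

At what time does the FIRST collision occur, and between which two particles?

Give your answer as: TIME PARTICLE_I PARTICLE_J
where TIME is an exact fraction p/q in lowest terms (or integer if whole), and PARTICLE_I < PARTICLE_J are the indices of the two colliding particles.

Answer: 1/3 2 3

Derivation:
Pair (0,1): pos 6,14 vel 3,1 -> gap=8, closing at 2/unit, collide at t=4
Pair (1,2): pos 14,18 vel 1,2 -> not approaching (rel speed -1 <= 0)
Pair (2,3): pos 18,19 vel 2,-1 -> gap=1, closing at 3/unit, collide at t=1/3
Earliest collision: t=1/3 between 2 and 3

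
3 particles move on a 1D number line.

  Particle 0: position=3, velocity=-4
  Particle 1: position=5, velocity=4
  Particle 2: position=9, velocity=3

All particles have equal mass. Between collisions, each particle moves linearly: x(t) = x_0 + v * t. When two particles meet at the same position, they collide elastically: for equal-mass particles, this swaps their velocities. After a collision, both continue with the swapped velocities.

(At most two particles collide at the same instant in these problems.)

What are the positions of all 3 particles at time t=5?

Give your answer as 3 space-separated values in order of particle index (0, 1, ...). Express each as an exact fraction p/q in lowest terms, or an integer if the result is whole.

Answer: -17 24 25

Derivation:
Collision at t=4: particles 1 and 2 swap velocities; positions: p0=-13 p1=21 p2=21; velocities now: v0=-4 v1=3 v2=4
Advance to t=5 (no further collisions before then); velocities: v0=-4 v1=3 v2=4; positions = -17 24 25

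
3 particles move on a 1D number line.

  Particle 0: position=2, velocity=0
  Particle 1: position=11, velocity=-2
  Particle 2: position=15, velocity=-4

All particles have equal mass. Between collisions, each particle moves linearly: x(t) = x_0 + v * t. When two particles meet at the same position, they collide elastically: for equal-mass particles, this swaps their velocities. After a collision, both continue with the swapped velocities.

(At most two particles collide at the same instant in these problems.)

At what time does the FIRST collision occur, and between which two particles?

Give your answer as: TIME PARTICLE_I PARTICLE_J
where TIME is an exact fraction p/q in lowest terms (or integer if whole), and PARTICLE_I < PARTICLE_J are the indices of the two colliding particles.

Answer: 2 1 2

Derivation:
Pair (0,1): pos 2,11 vel 0,-2 -> gap=9, closing at 2/unit, collide at t=9/2
Pair (1,2): pos 11,15 vel -2,-4 -> gap=4, closing at 2/unit, collide at t=2
Earliest collision: t=2 between 1 and 2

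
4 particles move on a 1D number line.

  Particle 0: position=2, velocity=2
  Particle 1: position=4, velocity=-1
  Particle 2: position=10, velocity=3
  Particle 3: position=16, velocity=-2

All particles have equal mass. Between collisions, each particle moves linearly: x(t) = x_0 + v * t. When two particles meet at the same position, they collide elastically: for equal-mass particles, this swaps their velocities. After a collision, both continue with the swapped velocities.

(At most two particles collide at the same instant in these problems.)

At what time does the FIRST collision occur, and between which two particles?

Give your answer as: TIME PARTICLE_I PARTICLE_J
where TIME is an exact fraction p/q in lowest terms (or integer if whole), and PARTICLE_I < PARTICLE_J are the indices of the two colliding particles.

Answer: 2/3 0 1

Derivation:
Pair (0,1): pos 2,4 vel 2,-1 -> gap=2, closing at 3/unit, collide at t=2/3
Pair (1,2): pos 4,10 vel -1,3 -> not approaching (rel speed -4 <= 0)
Pair (2,3): pos 10,16 vel 3,-2 -> gap=6, closing at 5/unit, collide at t=6/5
Earliest collision: t=2/3 between 0 and 1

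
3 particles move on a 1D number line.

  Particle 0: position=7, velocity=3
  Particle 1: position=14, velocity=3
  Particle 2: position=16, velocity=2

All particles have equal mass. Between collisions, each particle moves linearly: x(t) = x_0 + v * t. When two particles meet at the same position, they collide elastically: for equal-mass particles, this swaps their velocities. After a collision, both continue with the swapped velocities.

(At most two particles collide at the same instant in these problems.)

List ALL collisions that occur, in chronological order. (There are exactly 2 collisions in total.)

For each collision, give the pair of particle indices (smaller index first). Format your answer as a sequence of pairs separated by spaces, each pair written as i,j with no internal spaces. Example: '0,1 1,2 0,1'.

Answer: 1,2 0,1

Derivation:
Collision at t=2: particles 1 and 2 swap velocities; positions: p0=13 p1=20 p2=20; velocities now: v0=3 v1=2 v2=3
Collision at t=9: particles 0 and 1 swap velocities; positions: p0=34 p1=34 p2=41; velocities now: v0=2 v1=3 v2=3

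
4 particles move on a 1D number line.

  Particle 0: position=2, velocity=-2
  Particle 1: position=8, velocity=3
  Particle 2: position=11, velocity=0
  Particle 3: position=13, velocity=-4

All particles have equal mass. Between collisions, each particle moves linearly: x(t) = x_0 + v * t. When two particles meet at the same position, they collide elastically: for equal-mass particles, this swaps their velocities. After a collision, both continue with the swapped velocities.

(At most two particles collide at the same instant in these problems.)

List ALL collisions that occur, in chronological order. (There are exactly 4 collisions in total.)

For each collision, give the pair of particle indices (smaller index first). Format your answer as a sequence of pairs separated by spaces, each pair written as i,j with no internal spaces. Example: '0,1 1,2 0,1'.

Collision at t=1/2: particles 2 and 3 swap velocities; positions: p0=1 p1=19/2 p2=11 p3=11; velocities now: v0=-2 v1=3 v2=-4 v3=0
Collision at t=5/7: particles 1 and 2 swap velocities; positions: p0=4/7 p1=71/7 p2=71/7 p3=11; velocities now: v0=-2 v1=-4 v2=3 v3=0
Collision at t=1: particles 2 and 3 swap velocities; positions: p0=0 p1=9 p2=11 p3=11; velocities now: v0=-2 v1=-4 v2=0 v3=3
Collision at t=11/2: particles 0 and 1 swap velocities; positions: p0=-9 p1=-9 p2=11 p3=49/2; velocities now: v0=-4 v1=-2 v2=0 v3=3

Answer: 2,3 1,2 2,3 0,1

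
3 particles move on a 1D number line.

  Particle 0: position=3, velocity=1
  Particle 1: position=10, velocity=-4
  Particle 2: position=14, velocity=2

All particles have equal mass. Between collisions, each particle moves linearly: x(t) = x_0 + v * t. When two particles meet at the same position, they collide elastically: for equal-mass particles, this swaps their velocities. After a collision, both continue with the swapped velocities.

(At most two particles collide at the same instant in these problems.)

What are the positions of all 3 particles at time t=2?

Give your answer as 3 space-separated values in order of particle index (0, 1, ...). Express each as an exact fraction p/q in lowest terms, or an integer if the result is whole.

Collision at t=7/5: particles 0 and 1 swap velocities; positions: p0=22/5 p1=22/5 p2=84/5; velocities now: v0=-4 v1=1 v2=2
Advance to t=2 (no further collisions before then); velocities: v0=-4 v1=1 v2=2; positions = 2 5 18

Answer: 2 5 18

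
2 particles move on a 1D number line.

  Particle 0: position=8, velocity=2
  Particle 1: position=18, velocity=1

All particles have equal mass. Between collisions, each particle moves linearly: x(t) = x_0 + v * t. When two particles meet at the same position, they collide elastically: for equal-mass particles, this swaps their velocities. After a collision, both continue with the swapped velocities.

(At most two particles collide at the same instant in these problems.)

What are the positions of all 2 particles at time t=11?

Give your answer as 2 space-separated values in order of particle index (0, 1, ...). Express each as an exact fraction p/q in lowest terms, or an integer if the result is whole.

Collision at t=10: particles 0 and 1 swap velocities; positions: p0=28 p1=28; velocities now: v0=1 v1=2
Advance to t=11 (no further collisions before then); velocities: v0=1 v1=2; positions = 29 30

Answer: 29 30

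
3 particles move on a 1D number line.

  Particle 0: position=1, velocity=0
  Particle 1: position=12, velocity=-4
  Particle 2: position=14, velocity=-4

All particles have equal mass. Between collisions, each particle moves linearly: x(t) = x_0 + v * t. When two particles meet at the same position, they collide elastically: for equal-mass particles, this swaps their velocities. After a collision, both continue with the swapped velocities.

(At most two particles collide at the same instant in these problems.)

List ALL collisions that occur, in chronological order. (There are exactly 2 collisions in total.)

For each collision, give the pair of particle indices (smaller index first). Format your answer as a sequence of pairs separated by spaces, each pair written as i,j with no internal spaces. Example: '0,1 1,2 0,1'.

Collision at t=11/4: particles 0 and 1 swap velocities; positions: p0=1 p1=1 p2=3; velocities now: v0=-4 v1=0 v2=-4
Collision at t=13/4: particles 1 and 2 swap velocities; positions: p0=-1 p1=1 p2=1; velocities now: v0=-4 v1=-4 v2=0

Answer: 0,1 1,2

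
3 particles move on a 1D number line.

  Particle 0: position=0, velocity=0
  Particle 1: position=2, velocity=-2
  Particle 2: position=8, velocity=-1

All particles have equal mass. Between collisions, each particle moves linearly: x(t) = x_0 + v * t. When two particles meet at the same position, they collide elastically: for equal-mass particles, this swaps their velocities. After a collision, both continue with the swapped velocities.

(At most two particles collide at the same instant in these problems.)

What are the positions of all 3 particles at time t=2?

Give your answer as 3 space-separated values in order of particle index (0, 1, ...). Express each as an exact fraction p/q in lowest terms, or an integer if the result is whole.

Collision at t=1: particles 0 and 1 swap velocities; positions: p0=0 p1=0 p2=7; velocities now: v0=-2 v1=0 v2=-1
Advance to t=2 (no further collisions before then); velocities: v0=-2 v1=0 v2=-1; positions = -2 0 6

Answer: -2 0 6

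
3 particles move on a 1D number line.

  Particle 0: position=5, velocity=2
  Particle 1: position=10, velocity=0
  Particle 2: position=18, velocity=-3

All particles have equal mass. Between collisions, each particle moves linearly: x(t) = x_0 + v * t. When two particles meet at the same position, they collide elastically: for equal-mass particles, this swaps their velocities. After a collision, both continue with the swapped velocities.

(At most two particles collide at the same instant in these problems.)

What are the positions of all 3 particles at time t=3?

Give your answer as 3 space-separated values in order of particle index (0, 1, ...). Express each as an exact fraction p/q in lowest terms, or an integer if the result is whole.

Collision at t=5/2: particles 0 and 1 swap velocities; positions: p0=10 p1=10 p2=21/2; velocities now: v0=0 v1=2 v2=-3
Collision at t=13/5: particles 1 and 2 swap velocities; positions: p0=10 p1=51/5 p2=51/5; velocities now: v0=0 v1=-3 v2=2
Collision at t=8/3: particles 0 and 1 swap velocities; positions: p0=10 p1=10 p2=31/3; velocities now: v0=-3 v1=0 v2=2
Advance to t=3 (no further collisions before then); velocities: v0=-3 v1=0 v2=2; positions = 9 10 11

Answer: 9 10 11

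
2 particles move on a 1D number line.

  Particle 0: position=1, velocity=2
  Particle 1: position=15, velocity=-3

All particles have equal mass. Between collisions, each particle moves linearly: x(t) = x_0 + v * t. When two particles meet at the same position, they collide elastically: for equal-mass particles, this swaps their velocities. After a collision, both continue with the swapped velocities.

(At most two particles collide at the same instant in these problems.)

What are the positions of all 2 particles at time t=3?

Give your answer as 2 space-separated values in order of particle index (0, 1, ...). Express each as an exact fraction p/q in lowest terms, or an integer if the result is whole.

Answer: 6 7

Derivation:
Collision at t=14/5: particles 0 and 1 swap velocities; positions: p0=33/5 p1=33/5; velocities now: v0=-3 v1=2
Advance to t=3 (no further collisions before then); velocities: v0=-3 v1=2; positions = 6 7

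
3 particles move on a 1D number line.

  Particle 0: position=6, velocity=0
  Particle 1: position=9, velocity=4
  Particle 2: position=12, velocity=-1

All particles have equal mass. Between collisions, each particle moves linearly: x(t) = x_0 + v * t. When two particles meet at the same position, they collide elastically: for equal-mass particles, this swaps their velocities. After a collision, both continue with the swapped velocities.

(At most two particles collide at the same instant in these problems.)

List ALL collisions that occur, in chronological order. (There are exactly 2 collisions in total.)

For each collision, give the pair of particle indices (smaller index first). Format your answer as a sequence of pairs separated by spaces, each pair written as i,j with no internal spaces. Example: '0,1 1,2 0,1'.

Collision at t=3/5: particles 1 and 2 swap velocities; positions: p0=6 p1=57/5 p2=57/5; velocities now: v0=0 v1=-1 v2=4
Collision at t=6: particles 0 and 1 swap velocities; positions: p0=6 p1=6 p2=33; velocities now: v0=-1 v1=0 v2=4

Answer: 1,2 0,1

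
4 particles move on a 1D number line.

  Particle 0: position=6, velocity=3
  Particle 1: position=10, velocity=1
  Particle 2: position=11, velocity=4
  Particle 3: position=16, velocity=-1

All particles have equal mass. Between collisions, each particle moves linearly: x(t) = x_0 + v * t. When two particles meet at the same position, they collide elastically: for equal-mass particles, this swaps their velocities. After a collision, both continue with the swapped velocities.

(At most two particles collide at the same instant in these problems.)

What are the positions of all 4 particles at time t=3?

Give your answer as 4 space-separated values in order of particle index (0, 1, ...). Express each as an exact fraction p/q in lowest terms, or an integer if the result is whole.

Collision at t=1: particles 2 and 3 swap velocities; positions: p0=9 p1=11 p2=15 p3=15; velocities now: v0=3 v1=1 v2=-1 v3=4
Collision at t=2: particles 0 and 1 swap velocities; positions: p0=12 p1=12 p2=14 p3=19; velocities now: v0=1 v1=3 v2=-1 v3=4
Collision at t=5/2: particles 1 and 2 swap velocities; positions: p0=25/2 p1=27/2 p2=27/2 p3=21; velocities now: v0=1 v1=-1 v2=3 v3=4
Collision at t=3: particles 0 and 1 swap velocities; positions: p0=13 p1=13 p2=15 p3=23; velocities now: v0=-1 v1=1 v2=3 v3=4
Advance to t=3 (no further collisions before then); velocities: v0=-1 v1=1 v2=3 v3=4; positions = 13 13 15 23

Answer: 13 13 15 23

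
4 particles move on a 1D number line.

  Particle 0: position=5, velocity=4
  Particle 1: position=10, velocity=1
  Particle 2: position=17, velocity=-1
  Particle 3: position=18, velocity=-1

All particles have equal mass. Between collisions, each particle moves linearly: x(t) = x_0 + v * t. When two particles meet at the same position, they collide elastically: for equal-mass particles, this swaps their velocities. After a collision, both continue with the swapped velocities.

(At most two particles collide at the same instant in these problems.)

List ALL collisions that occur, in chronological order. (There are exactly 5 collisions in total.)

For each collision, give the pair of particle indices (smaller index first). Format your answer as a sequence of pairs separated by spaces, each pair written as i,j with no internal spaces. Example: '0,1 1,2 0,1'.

Collision at t=5/3: particles 0 and 1 swap velocities; positions: p0=35/3 p1=35/3 p2=46/3 p3=49/3; velocities now: v0=1 v1=4 v2=-1 v3=-1
Collision at t=12/5: particles 1 and 2 swap velocities; positions: p0=62/5 p1=73/5 p2=73/5 p3=78/5; velocities now: v0=1 v1=-1 v2=4 v3=-1
Collision at t=13/5: particles 2 and 3 swap velocities; positions: p0=63/5 p1=72/5 p2=77/5 p3=77/5; velocities now: v0=1 v1=-1 v2=-1 v3=4
Collision at t=7/2: particles 0 and 1 swap velocities; positions: p0=27/2 p1=27/2 p2=29/2 p3=19; velocities now: v0=-1 v1=1 v2=-1 v3=4
Collision at t=4: particles 1 and 2 swap velocities; positions: p0=13 p1=14 p2=14 p3=21; velocities now: v0=-1 v1=-1 v2=1 v3=4

Answer: 0,1 1,2 2,3 0,1 1,2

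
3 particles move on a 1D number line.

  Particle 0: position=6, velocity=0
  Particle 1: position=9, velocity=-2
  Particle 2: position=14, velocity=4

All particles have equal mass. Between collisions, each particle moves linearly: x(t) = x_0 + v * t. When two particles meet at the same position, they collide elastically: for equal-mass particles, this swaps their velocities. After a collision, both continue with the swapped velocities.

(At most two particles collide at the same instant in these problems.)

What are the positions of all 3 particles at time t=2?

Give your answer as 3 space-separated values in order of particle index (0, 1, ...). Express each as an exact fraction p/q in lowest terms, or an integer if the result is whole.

Collision at t=3/2: particles 0 and 1 swap velocities; positions: p0=6 p1=6 p2=20; velocities now: v0=-2 v1=0 v2=4
Advance to t=2 (no further collisions before then); velocities: v0=-2 v1=0 v2=4; positions = 5 6 22

Answer: 5 6 22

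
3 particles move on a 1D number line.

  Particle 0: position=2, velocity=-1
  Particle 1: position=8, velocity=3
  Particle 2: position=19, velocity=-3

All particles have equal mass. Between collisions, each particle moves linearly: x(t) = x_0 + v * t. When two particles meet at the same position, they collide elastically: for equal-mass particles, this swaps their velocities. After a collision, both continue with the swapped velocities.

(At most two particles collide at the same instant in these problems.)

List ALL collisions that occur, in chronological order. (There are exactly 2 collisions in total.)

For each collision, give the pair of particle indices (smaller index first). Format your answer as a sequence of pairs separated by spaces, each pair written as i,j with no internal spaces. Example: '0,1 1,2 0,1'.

Answer: 1,2 0,1

Derivation:
Collision at t=11/6: particles 1 and 2 swap velocities; positions: p0=1/6 p1=27/2 p2=27/2; velocities now: v0=-1 v1=-3 v2=3
Collision at t=17/2: particles 0 and 1 swap velocities; positions: p0=-13/2 p1=-13/2 p2=67/2; velocities now: v0=-3 v1=-1 v2=3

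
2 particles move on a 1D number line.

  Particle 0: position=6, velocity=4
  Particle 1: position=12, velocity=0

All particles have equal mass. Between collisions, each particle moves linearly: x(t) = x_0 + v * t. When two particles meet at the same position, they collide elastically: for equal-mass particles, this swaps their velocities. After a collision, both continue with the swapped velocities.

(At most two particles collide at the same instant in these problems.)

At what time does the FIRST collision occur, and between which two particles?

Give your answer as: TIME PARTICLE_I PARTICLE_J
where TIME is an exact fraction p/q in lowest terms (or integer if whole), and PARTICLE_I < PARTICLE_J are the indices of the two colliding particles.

Answer: 3/2 0 1

Derivation:
Pair (0,1): pos 6,12 vel 4,0 -> gap=6, closing at 4/unit, collide at t=3/2
Earliest collision: t=3/2 between 0 and 1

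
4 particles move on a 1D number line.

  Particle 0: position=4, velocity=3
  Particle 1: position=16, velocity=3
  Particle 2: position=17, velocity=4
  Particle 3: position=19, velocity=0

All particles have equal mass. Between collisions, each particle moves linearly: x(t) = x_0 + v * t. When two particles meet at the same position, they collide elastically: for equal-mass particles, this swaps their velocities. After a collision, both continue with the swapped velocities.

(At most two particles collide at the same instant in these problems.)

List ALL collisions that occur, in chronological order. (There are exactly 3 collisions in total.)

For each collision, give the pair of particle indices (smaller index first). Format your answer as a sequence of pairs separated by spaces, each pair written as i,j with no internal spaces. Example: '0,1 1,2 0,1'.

Answer: 2,3 1,2 0,1

Derivation:
Collision at t=1/2: particles 2 and 3 swap velocities; positions: p0=11/2 p1=35/2 p2=19 p3=19; velocities now: v0=3 v1=3 v2=0 v3=4
Collision at t=1: particles 1 and 2 swap velocities; positions: p0=7 p1=19 p2=19 p3=21; velocities now: v0=3 v1=0 v2=3 v3=4
Collision at t=5: particles 0 and 1 swap velocities; positions: p0=19 p1=19 p2=31 p3=37; velocities now: v0=0 v1=3 v2=3 v3=4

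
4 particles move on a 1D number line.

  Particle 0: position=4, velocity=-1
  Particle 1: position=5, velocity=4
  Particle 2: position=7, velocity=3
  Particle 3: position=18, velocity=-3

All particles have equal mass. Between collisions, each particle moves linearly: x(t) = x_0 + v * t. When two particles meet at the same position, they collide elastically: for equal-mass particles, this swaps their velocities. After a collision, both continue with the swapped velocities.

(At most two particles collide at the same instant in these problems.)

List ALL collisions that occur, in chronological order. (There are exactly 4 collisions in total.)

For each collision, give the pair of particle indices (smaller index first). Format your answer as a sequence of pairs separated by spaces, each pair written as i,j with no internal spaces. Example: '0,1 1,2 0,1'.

Collision at t=11/6: particles 2 and 3 swap velocities; positions: p0=13/6 p1=37/3 p2=25/2 p3=25/2; velocities now: v0=-1 v1=4 v2=-3 v3=3
Collision at t=13/7: particles 1 and 2 swap velocities; positions: p0=15/7 p1=87/7 p2=87/7 p3=88/7; velocities now: v0=-1 v1=-3 v2=4 v3=3
Collision at t=2: particles 2 and 3 swap velocities; positions: p0=2 p1=12 p2=13 p3=13; velocities now: v0=-1 v1=-3 v2=3 v3=4
Collision at t=7: particles 0 and 1 swap velocities; positions: p0=-3 p1=-3 p2=28 p3=33; velocities now: v0=-3 v1=-1 v2=3 v3=4

Answer: 2,3 1,2 2,3 0,1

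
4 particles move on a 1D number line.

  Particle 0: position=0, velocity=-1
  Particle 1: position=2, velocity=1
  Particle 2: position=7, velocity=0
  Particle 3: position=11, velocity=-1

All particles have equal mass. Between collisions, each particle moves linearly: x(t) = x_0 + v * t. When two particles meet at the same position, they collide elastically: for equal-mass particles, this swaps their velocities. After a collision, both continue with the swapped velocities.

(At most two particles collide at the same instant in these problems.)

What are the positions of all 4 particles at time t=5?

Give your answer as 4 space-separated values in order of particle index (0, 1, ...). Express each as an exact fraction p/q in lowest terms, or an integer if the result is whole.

Collision at t=4: particles 2 and 3 swap velocities; positions: p0=-4 p1=6 p2=7 p3=7; velocities now: v0=-1 v1=1 v2=-1 v3=0
Collision at t=9/2: particles 1 and 2 swap velocities; positions: p0=-9/2 p1=13/2 p2=13/2 p3=7; velocities now: v0=-1 v1=-1 v2=1 v3=0
Collision at t=5: particles 2 and 3 swap velocities; positions: p0=-5 p1=6 p2=7 p3=7; velocities now: v0=-1 v1=-1 v2=0 v3=1
Advance to t=5 (no further collisions before then); velocities: v0=-1 v1=-1 v2=0 v3=1; positions = -5 6 7 7

Answer: -5 6 7 7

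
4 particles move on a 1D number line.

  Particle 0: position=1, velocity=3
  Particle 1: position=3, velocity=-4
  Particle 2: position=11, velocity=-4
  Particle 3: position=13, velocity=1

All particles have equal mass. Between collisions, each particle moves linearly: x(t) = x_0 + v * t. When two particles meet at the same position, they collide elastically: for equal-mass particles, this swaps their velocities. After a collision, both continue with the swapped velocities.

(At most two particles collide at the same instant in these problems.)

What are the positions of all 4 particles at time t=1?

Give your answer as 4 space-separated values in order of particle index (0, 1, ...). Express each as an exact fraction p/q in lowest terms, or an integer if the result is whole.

Collision at t=2/7: particles 0 and 1 swap velocities; positions: p0=13/7 p1=13/7 p2=69/7 p3=93/7; velocities now: v0=-4 v1=3 v2=-4 v3=1
Advance to t=1 (no further collisions before then); velocities: v0=-4 v1=3 v2=-4 v3=1; positions = -1 4 7 14

Answer: -1 4 7 14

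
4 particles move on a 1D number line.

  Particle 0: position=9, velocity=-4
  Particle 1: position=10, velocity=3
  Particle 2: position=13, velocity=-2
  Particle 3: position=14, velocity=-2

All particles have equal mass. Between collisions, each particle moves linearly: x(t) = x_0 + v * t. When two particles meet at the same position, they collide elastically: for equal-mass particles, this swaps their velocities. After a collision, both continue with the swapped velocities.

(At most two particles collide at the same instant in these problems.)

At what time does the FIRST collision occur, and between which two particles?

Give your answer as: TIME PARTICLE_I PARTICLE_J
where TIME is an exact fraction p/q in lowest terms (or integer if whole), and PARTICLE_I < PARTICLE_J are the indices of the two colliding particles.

Pair (0,1): pos 9,10 vel -4,3 -> not approaching (rel speed -7 <= 0)
Pair (1,2): pos 10,13 vel 3,-2 -> gap=3, closing at 5/unit, collide at t=3/5
Pair (2,3): pos 13,14 vel -2,-2 -> not approaching (rel speed 0 <= 0)
Earliest collision: t=3/5 between 1 and 2

Answer: 3/5 1 2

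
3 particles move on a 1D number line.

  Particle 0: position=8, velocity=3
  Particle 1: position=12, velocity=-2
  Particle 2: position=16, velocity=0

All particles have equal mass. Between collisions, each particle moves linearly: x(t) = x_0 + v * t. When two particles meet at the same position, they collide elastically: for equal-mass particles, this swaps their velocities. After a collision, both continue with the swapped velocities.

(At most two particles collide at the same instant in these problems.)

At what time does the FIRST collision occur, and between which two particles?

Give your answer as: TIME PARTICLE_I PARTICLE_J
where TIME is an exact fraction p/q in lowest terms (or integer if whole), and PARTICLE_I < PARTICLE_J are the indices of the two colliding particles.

Pair (0,1): pos 8,12 vel 3,-2 -> gap=4, closing at 5/unit, collide at t=4/5
Pair (1,2): pos 12,16 vel -2,0 -> not approaching (rel speed -2 <= 0)
Earliest collision: t=4/5 between 0 and 1

Answer: 4/5 0 1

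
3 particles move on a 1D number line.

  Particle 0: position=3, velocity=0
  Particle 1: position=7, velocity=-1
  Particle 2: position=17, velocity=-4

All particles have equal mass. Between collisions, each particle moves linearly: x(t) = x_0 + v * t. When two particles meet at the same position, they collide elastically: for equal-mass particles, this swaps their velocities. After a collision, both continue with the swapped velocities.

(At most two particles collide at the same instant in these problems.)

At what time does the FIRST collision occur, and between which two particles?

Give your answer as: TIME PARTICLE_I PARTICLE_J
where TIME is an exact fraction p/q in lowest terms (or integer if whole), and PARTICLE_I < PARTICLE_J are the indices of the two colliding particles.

Answer: 10/3 1 2

Derivation:
Pair (0,1): pos 3,7 vel 0,-1 -> gap=4, closing at 1/unit, collide at t=4
Pair (1,2): pos 7,17 vel -1,-4 -> gap=10, closing at 3/unit, collide at t=10/3
Earliest collision: t=10/3 between 1 and 2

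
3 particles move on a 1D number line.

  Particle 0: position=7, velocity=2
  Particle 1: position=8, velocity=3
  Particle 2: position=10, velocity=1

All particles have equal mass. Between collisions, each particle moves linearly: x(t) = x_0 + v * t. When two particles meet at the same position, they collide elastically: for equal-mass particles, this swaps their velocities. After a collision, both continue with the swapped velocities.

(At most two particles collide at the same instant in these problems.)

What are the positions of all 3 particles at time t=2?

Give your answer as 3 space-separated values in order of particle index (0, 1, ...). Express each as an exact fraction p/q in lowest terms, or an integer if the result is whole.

Collision at t=1: particles 1 and 2 swap velocities; positions: p0=9 p1=11 p2=11; velocities now: v0=2 v1=1 v2=3
Advance to t=2 (no further collisions before then); velocities: v0=2 v1=1 v2=3; positions = 11 12 14

Answer: 11 12 14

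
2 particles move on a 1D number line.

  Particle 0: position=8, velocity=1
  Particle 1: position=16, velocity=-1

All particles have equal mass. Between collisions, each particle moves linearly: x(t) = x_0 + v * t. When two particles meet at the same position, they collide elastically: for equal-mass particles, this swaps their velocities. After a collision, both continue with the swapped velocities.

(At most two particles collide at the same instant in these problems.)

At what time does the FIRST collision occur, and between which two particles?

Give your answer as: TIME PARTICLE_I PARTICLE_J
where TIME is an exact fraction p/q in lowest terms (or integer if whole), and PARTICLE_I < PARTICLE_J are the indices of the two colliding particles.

Pair (0,1): pos 8,16 vel 1,-1 -> gap=8, closing at 2/unit, collide at t=4
Earliest collision: t=4 between 0 and 1

Answer: 4 0 1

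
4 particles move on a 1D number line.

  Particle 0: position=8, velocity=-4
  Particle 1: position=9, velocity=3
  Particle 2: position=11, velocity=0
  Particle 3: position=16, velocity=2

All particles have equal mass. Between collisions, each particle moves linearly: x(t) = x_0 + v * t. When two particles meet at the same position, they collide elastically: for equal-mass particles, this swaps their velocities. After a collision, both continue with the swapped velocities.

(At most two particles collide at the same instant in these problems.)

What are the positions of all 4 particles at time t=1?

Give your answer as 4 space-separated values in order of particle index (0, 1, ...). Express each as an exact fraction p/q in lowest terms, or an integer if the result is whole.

Collision at t=2/3: particles 1 and 2 swap velocities; positions: p0=16/3 p1=11 p2=11 p3=52/3; velocities now: v0=-4 v1=0 v2=3 v3=2
Advance to t=1 (no further collisions before then); velocities: v0=-4 v1=0 v2=3 v3=2; positions = 4 11 12 18

Answer: 4 11 12 18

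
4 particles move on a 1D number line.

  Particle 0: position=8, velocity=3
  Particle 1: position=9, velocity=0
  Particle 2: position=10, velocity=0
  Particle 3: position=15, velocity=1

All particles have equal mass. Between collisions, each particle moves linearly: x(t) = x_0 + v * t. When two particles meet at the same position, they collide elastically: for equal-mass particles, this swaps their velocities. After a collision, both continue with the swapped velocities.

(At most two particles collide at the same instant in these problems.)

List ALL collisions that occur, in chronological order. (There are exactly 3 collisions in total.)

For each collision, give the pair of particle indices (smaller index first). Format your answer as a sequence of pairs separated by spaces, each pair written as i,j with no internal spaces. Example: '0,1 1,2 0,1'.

Collision at t=1/3: particles 0 and 1 swap velocities; positions: p0=9 p1=9 p2=10 p3=46/3; velocities now: v0=0 v1=3 v2=0 v3=1
Collision at t=2/3: particles 1 and 2 swap velocities; positions: p0=9 p1=10 p2=10 p3=47/3; velocities now: v0=0 v1=0 v2=3 v3=1
Collision at t=7/2: particles 2 and 3 swap velocities; positions: p0=9 p1=10 p2=37/2 p3=37/2; velocities now: v0=0 v1=0 v2=1 v3=3

Answer: 0,1 1,2 2,3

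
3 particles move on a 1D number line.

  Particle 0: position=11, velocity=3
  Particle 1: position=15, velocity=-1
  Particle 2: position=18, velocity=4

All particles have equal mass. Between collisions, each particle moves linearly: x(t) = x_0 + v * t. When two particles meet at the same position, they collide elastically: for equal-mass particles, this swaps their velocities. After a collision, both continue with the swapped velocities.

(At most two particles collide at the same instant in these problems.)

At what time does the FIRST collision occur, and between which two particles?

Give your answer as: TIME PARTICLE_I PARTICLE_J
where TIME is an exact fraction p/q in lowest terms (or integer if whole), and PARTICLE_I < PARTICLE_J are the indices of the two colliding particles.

Pair (0,1): pos 11,15 vel 3,-1 -> gap=4, closing at 4/unit, collide at t=1
Pair (1,2): pos 15,18 vel -1,4 -> not approaching (rel speed -5 <= 0)
Earliest collision: t=1 between 0 and 1

Answer: 1 0 1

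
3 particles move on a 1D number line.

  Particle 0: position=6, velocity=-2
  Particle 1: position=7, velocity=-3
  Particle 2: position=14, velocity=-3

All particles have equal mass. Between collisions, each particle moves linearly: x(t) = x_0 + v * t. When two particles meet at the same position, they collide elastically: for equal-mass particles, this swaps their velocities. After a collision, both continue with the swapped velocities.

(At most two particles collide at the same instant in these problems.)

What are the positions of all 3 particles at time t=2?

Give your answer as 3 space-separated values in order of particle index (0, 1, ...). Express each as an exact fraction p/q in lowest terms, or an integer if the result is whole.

Collision at t=1: particles 0 and 1 swap velocities; positions: p0=4 p1=4 p2=11; velocities now: v0=-3 v1=-2 v2=-3
Advance to t=2 (no further collisions before then); velocities: v0=-3 v1=-2 v2=-3; positions = 1 2 8

Answer: 1 2 8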